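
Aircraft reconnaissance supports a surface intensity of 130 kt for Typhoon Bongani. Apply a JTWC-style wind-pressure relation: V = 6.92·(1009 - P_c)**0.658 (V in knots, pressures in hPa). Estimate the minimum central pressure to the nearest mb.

ΔP = (V / 6.92)^(1/0.658) = (130/6.92)^1.520.
130/6.92 = 18.786; 18.786^1.520 ≈ 86.28 mb.
P_c = 1009 − 86.28 = 922.72 ≈ 923 mb.

923 mb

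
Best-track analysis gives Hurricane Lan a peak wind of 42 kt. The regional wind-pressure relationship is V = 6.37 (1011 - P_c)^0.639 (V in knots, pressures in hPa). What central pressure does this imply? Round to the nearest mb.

992 mb

ΔP = (V / 6.37)^(1/0.639) = (42/6.37)^1.565.
42/6.37 = 6.593; 6.593^1.565 ≈ 19.14 mb.
P_c = 1011 − 19.14 = 991.86 ≈ 992 mb.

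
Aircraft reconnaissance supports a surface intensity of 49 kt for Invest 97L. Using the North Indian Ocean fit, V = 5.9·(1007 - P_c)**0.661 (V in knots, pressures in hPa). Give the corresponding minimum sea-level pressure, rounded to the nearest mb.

ΔP = (V / 5.9)^(1/0.661) = (49/5.9)^1.513.
49/5.9 = 8.305; 8.305^1.513 ≈ 24.59 mb.
P_c = 1007 − 24.59 = 982.41 ≈ 982 mb.

982 mb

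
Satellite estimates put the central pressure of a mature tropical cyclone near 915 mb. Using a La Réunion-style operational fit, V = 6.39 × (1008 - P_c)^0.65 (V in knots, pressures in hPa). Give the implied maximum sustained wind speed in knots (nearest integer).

ΔP = 1008 − 915 = 93 mb.
93^0.65 ≈ 19.033.
V ≈ 6.39 × 19.033 ≈ 121.6 kt.

122 kt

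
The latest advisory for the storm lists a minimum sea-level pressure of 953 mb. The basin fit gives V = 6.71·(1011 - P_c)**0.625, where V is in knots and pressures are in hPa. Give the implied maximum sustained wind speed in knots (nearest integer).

85 kt

ΔP = 1011 − 953 = 58 mb.
58^0.625 ≈ 12.652.
V ≈ 6.71 × 12.652 ≈ 84.9 kt.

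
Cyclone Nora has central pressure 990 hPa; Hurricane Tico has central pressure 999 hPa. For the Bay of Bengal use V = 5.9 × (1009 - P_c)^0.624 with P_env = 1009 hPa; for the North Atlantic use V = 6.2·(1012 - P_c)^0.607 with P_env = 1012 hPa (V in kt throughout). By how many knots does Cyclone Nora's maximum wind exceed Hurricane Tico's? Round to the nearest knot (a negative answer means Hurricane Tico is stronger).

8 kt

Cyclone Nora: ΔP = 19; V ≈ 5.9 × 19^0.624 ≈ 37.05 kt.
Hurricane Tico: ΔP = 13; V ≈ 6.2 × 13^0.607 ≈ 29.41 kt.
Difference ≈ 37.05 − 29.41 = 7.64 → 8 kt.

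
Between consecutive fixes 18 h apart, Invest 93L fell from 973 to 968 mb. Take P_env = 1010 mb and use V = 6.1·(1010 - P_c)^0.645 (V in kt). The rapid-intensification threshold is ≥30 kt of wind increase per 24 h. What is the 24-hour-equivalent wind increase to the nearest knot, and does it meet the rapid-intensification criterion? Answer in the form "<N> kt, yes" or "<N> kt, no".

V₁: ΔP = 37, V ≈ 6.1 × 37^0.645 ≈ 62.64 kt.
V₂: ΔP = 42, V ≈ 6.1 × 42^0.645 ≈ 67.97 kt.
ΔV over 18 h = 5.33 kt → 24 h equivalent = 5.33 × 24/18 ≈ 7.11 kt.
7 kt < 30 kt ⇒ not rapid intensification.

7 kt, no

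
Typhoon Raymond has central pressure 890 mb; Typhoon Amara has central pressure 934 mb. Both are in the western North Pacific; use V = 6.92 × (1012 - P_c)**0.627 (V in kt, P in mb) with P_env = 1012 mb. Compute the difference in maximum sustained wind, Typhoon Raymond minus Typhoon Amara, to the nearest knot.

Typhoon Raymond: ΔP = 122; V ≈ 6.92 × 122^0.627 ≈ 140.69 kt.
Typhoon Amara: ΔP = 78; V ≈ 6.92 × 78^0.627 ≈ 106.28 kt.
Difference ≈ 140.69 − 106.28 = 34.41 → 34 kt.

34 kt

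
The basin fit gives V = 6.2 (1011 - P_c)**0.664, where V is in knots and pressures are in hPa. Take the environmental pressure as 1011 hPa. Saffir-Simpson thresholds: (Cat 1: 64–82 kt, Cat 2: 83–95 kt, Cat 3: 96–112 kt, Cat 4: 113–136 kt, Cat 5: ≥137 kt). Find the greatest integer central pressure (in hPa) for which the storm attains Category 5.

Category 5 begins at V = 137 kt.
Required ΔP = (137/6.2)^(1/0.664) = 22.097^1.506 ≈ 105.83 hPa.
P_c ≤ 1011 − 105.83 = 905.17, so the highest integer P_c is 905 hPa.

905 hPa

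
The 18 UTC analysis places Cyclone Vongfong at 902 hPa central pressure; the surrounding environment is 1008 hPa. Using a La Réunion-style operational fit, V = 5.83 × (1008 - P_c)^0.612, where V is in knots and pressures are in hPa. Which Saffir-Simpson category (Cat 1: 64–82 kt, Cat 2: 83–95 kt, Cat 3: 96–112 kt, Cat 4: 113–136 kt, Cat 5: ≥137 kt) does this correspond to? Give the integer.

ΔP = 1008 − 902 = 106 hPa.
V ≈ 5.83 × 106^0.612 = 5.83 × 17.36 ≈ 101 kt.
101 kt falls in the Category 3 band.

3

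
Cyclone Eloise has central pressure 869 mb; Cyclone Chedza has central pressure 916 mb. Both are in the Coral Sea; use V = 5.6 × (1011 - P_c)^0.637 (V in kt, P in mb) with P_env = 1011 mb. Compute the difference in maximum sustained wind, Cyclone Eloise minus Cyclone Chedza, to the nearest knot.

Cyclone Eloise: ΔP = 142; V ≈ 5.6 × 142^0.637 ≈ 131.58 kt.
Cyclone Chedza: ΔP = 95; V ≈ 5.6 × 95^0.637 ≈ 101.86 kt.
Difference ≈ 131.58 − 101.86 = 29.72 → 30 kt.

30 kt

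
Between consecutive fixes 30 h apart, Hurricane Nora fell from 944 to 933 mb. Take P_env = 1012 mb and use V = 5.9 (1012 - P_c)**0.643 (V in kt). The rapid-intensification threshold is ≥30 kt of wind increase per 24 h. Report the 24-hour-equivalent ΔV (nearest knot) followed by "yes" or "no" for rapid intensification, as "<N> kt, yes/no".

V₁: ΔP = 68, V ≈ 5.9 × 68^0.643 ≈ 88.95 kt.
V₂: ΔP = 79, V ≈ 5.9 × 79^0.643 ≈ 97.95 kt.
ΔV over 30 h = 9.00 kt → 24 h equivalent = 9.00 × 24/30 ≈ 7.20 kt.
7 kt < 30 kt ⇒ not rapid intensification.

7 kt, no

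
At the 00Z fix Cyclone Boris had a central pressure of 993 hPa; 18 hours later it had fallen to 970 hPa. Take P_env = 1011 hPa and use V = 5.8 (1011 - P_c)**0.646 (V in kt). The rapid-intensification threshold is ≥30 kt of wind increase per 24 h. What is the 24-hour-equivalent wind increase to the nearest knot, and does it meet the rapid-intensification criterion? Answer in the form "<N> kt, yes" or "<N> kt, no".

V₁: ΔP = 18, V ≈ 5.8 × 18^0.646 ≈ 37.53 kt.
V₂: ΔP = 41, V ≈ 5.8 × 41^0.646 ≈ 63.87 kt.
ΔV over 18 h = 26.34 kt → 24 h equivalent = 26.34 × 24/18 ≈ 35.12 kt.
35 kt ≥ 30 kt ⇒ rapid intensification.

35 kt, yes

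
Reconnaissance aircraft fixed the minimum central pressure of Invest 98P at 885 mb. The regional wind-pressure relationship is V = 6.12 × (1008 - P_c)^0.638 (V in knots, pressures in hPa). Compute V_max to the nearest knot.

ΔP = 1008 − 885 = 123 mb.
123^0.638 ≈ 21.546.
V ≈ 6.12 × 21.546 ≈ 131.9 kt.

132 kt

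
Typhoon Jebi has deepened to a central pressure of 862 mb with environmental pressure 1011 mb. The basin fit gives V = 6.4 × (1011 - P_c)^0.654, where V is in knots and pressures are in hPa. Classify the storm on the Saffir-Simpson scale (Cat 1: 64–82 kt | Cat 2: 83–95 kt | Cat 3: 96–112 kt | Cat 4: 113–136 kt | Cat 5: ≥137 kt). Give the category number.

5

ΔP = 1011 − 862 = 149 mb.
V ≈ 6.4 × 149^0.654 = 6.4 × 26.38 ≈ 169 kt.
169 kt falls in the Category 5 band.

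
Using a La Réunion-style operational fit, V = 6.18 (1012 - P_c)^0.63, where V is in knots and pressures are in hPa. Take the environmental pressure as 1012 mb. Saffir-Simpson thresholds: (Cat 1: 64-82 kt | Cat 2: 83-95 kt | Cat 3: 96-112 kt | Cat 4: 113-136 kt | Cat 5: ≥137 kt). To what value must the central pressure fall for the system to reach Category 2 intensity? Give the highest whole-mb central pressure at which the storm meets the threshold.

Category 2 begins at V = 83 kt.
Required ΔP = (83/6.18)^(1/0.63) = 13.430^1.587 ≈ 61.75 mb.
P_c ≤ 1012 − 61.75 = 950.25, so the highest integer P_c is 950 mb.

950 mb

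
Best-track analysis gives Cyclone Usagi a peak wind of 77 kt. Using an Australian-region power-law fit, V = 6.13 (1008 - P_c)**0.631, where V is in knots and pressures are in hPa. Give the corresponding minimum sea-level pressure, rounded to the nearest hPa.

ΔP = (V / 6.13)^(1/0.631) = (77/6.13)^1.585.
77/6.13 = 12.561; 12.561^1.585 ≈ 55.17 hPa.
P_c = 1008 − 55.17 = 952.83 ≈ 953 hPa.

953 hPa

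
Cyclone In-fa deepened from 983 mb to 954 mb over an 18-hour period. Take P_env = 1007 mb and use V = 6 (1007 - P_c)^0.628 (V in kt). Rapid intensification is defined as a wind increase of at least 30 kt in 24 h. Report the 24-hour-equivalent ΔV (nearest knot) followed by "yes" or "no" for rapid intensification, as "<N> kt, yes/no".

V₁: ΔP = 24, V ≈ 6 × 24^0.628 ≈ 44.15 kt.
V₂: ΔP = 53, V ≈ 6 × 53^0.628 ≈ 72.61 kt.
ΔV over 18 h = 28.46 kt → 24 h equivalent = 28.46 × 24/18 ≈ 37.95 kt.
38 kt ≥ 30 kt ⇒ rapid intensification.

38 kt, yes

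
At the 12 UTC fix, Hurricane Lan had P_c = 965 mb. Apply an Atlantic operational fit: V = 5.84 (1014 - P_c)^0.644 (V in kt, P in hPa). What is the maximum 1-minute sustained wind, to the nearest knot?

ΔP = 1014 − 965 = 49 mb.
49^0.644 ≈ 12.260.
V ≈ 5.84 × 12.260 ≈ 71.6 kt.

72 kt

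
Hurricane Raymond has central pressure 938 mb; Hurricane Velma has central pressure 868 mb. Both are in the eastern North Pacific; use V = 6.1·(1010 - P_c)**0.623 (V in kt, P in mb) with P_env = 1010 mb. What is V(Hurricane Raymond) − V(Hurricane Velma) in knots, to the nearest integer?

Hurricane Raymond: ΔP = 72; V ≈ 6.1 × 72^0.623 ≈ 87.59 kt.
Hurricane Velma: ΔP = 142; V ≈ 6.1 × 142^0.623 ≈ 133.72 kt.
Difference ≈ 87.59 − 133.72 = -46.13 → -46 kt.

-46 kt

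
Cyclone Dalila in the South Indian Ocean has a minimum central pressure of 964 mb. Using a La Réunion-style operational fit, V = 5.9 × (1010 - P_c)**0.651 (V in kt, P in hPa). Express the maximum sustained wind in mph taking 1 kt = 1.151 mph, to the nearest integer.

ΔP = 1010 − 964 = 46 mb.
V ≈ 5.9 × 46^0.651 = 5.9 × 12.091 ≈ 71.336 kt.
71.336 × 1.151 ≈ 82.11 mph → 82 mph.

82 mph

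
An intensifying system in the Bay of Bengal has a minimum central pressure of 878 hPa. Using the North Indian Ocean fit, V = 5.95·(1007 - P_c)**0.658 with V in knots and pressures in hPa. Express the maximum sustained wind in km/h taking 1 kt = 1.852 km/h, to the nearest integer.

ΔP = 1007 − 878 = 129 hPa.
V ≈ 5.95 × 129^0.658 = 5.95 × 24.478 ≈ 145.641 kt.
145.641 × 1.852 ≈ 269.73 km/h → 270 km/h.

270 km/h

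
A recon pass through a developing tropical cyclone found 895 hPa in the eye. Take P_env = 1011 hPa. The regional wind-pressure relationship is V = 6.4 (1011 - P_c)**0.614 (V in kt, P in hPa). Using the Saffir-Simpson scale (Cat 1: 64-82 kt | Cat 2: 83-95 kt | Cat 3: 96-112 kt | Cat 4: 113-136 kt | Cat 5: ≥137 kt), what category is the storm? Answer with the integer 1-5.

ΔP = 1011 − 895 = 116 hPa.
V ≈ 6.4 × 116^0.614 = 6.4 × 18.52 ≈ 119 kt.
119 kt falls in the Category 4 band.

4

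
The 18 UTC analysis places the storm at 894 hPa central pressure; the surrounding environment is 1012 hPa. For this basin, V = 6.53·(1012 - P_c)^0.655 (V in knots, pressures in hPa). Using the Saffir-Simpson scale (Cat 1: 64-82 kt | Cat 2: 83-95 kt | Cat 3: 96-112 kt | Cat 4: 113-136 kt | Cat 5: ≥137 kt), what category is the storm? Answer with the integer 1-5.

ΔP = 1012 − 894 = 118 hPa.
V ≈ 6.53 × 118^0.655 = 6.53 × 22.76 ≈ 149 kt.
149 kt falls in the Category 5 band.

5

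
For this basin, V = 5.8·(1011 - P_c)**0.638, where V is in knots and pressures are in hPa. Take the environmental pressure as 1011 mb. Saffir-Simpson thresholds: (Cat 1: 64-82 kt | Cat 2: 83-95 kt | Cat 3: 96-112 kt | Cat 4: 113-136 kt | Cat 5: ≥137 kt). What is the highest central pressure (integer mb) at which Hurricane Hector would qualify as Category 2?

Category 2 begins at V = 83 kt.
Required ΔP = (83/5.8)^(1/0.638) = 14.310^1.567 ≈ 64.77 mb.
P_c ≤ 1011 − 64.77 = 946.23, so the highest integer P_c is 946 mb.

946 mb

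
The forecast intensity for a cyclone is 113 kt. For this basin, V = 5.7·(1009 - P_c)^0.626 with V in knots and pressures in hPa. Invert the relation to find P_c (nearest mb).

891 mb

ΔP = (V / 5.7)^(1/0.626) = (113/5.7)^1.597.
113/5.7 = 19.825; 19.825^1.597 ≈ 118.09 mb.
P_c = 1009 − 118.09 = 890.91 ≈ 891 mb.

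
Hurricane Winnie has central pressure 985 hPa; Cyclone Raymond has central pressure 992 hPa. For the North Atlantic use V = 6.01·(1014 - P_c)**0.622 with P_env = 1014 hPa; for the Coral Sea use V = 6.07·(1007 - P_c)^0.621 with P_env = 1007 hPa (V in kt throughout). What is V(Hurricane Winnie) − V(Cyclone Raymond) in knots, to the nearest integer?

Hurricane Winnie: ΔP = 29; V ≈ 6.01 × 29^0.622 ≈ 48.81 kt.
Cyclone Raymond: ΔP = 15; V ≈ 6.07 × 15^0.621 ≈ 32.62 kt.
Difference ≈ 48.81 − 32.62 = 16.19 → 16 kt.

16 kt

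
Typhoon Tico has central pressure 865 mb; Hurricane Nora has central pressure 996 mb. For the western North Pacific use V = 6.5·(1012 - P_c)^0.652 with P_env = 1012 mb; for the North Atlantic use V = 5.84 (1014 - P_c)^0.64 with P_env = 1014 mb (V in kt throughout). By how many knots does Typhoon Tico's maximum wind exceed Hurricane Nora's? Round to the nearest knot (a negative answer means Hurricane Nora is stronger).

131 kt

Typhoon Tico: ΔP = 147; V ≈ 6.5 × 147^0.652 ≈ 168.27 kt.
Hurricane Nora: ΔP = 18; V ≈ 5.84 × 18^0.64 ≈ 37.14 kt.
Difference ≈ 168.27 − 37.14 = 131.13 → 131 kt.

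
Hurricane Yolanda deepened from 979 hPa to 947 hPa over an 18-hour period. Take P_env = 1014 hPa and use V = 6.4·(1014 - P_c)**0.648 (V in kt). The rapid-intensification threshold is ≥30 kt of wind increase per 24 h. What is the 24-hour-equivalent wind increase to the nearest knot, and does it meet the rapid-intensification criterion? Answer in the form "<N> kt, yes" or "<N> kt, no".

V₁: ΔP = 35, V ≈ 6.4 × 35^0.648 ≈ 64.08 kt.
V₂: ΔP = 67, V ≈ 6.4 × 67^0.648 ≈ 97.61 kt.
ΔV over 18 h = 33.53 kt → 24 h equivalent = 33.53 × 24/18 ≈ 44.71 kt.
45 kt ≥ 30 kt ⇒ rapid intensification.

45 kt, yes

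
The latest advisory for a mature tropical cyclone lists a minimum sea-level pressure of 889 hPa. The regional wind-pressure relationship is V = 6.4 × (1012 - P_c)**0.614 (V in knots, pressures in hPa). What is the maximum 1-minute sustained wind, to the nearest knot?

ΔP = 1012 − 889 = 123 hPa.
123^0.614 ≈ 19.196.
V ≈ 6.4 × 19.196 ≈ 122.9 kt.

123 kt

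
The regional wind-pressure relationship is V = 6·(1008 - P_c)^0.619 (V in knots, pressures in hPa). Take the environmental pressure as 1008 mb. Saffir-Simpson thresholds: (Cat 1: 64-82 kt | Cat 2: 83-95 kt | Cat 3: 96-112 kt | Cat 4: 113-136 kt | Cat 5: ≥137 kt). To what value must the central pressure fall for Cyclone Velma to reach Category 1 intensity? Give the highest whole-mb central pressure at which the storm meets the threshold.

962 mb

Category 1 begins at V = 64 kt.
Required ΔP = (64/6)^(1/0.619) = 10.667^1.616 ≈ 45.79 mb.
P_c ≤ 1008 − 45.79 = 962.21, so the highest integer P_c is 962 mb.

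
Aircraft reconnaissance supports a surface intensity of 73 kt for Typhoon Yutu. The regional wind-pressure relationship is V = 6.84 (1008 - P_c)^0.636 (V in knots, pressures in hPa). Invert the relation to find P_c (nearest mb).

ΔP = (V / 6.84)^(1/0.636) = (73/6.84)^1.572.
73/6.84 = 10.673; 10.673^1.572 ≈ 41.38 mb.
P_c = 1008 − 41.38 = 966.62 ≈ 967 mb.

967 mb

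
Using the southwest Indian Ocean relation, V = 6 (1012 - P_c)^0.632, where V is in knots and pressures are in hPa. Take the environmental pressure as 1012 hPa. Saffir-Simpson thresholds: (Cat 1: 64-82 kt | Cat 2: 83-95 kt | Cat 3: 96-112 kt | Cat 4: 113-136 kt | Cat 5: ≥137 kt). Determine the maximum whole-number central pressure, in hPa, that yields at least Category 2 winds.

948 hPa

Category 2 begins at V = 83 kt.
Required ΔP = (83/6)^(1/0.632) = 13.833^1.582 ≈ 63.87 hPa.
P_c ≤ 1012 − 63.87 = 948.13, so the highest integer P_c is 948 hPa.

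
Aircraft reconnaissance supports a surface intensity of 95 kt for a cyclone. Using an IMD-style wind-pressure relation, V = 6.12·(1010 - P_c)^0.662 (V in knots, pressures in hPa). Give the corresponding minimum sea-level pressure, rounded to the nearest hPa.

ΔP = (V / 6.12)^(1/0.662) = (95/6.12)^1.511.
95/6.12 = 15.523; 15.523^1.511 ≈ 62.96 hPa.
P_c = 1010 − 62.96 = 947.04 ≈ 947 hPa.

947 hPa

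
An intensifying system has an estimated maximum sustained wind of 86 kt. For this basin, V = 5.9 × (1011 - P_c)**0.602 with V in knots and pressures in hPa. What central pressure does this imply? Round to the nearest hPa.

925 hPa

ΔP = (V / 5.9)^(1/0.602) = (86/5.9)^1.661.
86/5.9 = 14.576; 14.576^1.661 ≈ 85.70 hPa.
P_c = 1011 − 85.70 = 925.30 ≈ 925 hPa.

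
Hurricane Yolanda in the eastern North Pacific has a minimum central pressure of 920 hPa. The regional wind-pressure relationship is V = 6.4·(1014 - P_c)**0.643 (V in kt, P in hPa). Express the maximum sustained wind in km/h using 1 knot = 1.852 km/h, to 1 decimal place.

ΔP = 1014 − 920 = 94 hPa.
V ≈ 6.4 × 94^0.643 = 6.4 × 18.566 ≈ 118.823 kt.
118.823 × 1.852 ≈ 220.06 km/h → 220.1 km/h.

220.1 km/h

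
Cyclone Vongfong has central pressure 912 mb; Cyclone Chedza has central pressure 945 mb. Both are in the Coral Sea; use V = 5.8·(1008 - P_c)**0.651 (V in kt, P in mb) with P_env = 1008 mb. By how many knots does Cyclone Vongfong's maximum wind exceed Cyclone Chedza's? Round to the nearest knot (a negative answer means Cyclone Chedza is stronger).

27 kt

Cyclone Vongfong: ΔP = 96; V ≈ 5.8 × 96^0.651 ≈ 113.21 kt.
Cyclone Chedza: ΔP = 63; V ≈ 5.8 × 63^0.651 ≈ 86.06 kt.
Difference ≈ 113.21 − 86.06 = 27.15 → 27 kt.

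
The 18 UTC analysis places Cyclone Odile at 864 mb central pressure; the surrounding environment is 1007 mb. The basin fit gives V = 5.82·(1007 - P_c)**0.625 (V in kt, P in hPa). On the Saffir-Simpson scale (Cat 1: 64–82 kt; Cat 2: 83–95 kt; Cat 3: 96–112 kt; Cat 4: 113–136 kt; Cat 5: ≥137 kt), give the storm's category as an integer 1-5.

ΔP = 1007 − 864 = 143 mb.
V ≈ 5.82 × 143^0.625 = 5.82 × 22.24 ≈ 129 kt.
129 kt falls in the Category 4 band.

4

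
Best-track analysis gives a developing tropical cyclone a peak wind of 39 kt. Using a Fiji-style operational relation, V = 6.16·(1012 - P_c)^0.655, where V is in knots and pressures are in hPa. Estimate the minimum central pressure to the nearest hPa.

ΔP = (V / 6.16)^(1/0.655) = (39/6.16)^1.527.
39/6.16 = 6.331; 6.331^1.527 ≈ 16.74 hPa.
P_c = 1012 − 16.74 = 995.26 ≈ 995 hPa.

995 hPa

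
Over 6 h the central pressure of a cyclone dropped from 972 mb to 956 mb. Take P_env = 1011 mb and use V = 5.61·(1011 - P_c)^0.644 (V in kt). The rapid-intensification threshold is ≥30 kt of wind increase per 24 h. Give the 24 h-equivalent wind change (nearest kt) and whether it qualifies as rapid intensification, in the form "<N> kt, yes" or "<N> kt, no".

V₁: ΔP = 39, V ≈ 5.61 × 39^0.644 ≈ 59.38 kt.
V₂: ΔP = 55, V ≈ 5.61 × 55^0.644 ≈ 74.09 kt.
ΔV over 6 h = 14.71 kt → 24 h equivalent = 14.71 × 24/6 ≈ 58.84 kt.
59 kt ≥ 30 kt ⇒ rapid intensification.

59 kt, yes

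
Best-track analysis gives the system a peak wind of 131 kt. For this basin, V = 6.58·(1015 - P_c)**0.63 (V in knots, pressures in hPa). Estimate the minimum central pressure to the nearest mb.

900 mb

ΔP = (V / 6.58)^(1/0.63) = (131/6.58)^1.587.
131/6.58 = 19.909; 19.909^1.587 ≈ 115.34 mb.
P_c = 1015 − 115.34 = 899.66 ≈ 900 mb.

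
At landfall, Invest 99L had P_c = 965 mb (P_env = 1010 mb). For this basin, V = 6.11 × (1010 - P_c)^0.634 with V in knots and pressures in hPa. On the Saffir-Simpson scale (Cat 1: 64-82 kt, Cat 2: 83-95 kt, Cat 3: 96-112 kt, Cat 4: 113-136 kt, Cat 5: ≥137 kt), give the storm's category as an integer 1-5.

1

ΔP = 1010 − 965 = 45 mb.
V ≈ 6.11 × 45^0.634 = 6.11 × 11.17 ≈ 68 kt.
68 kt falls in the Category 1 band.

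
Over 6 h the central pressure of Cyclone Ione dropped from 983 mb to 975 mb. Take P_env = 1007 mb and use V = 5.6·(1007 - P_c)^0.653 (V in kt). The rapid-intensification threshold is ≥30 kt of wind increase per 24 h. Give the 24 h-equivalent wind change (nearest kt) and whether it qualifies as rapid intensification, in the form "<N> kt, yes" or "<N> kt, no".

V₁: ΔP = 24, V ≈ 5.6 × 24^0.653 ≈ 44.61 kt.
V₂: ΔP = 32, V ≈ 5.6 × 32^0.653 ≈ 53.83 kt.
ΔV over 6 h = 9.22 kt → 24 h equivalent = 9.22 × 24/6 ≈ 36.88 kt.
37 kt ≥ 30 kt ⇒ rapid intensification.

37 kt, yes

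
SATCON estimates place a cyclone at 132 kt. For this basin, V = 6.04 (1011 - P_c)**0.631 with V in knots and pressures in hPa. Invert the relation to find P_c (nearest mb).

ΔP = (V / 6.04)^(1/0.631) = (132/6.04)^1.585.
132/6.04 = 21.854; 21.854^1.585 ≈ 132.70 mb.
P_c = 1011 − 132.70 = 878.30 ≈ 878 mb.

878 mb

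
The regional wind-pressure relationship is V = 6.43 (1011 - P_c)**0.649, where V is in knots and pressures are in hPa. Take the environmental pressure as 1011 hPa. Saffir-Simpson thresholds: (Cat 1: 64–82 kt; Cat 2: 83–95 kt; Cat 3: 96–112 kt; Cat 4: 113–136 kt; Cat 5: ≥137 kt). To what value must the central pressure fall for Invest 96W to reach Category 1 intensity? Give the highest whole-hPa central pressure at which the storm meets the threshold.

Category 1 begins at V = 64 kt.
Required ΔP = (64/6.43)^(1/0.649) = 9.953^1.541 ≈ 34.49 hPa.
P_c ≤ 1011 − 34.49 = 976.51, so the highest integer P_c is 976 hPa.

976 hPa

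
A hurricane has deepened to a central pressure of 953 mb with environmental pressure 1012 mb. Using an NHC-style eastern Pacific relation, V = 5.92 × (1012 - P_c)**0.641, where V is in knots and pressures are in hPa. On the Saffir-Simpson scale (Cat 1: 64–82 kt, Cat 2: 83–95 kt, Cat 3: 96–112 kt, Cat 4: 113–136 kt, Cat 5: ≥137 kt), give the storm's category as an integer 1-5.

ΔP = 1012 − 953 = 59 mb.
V ≈ 5.92 × 59^0.641 = 5.92 × 13.65 ≈ 81 kt.
81 kt falls in the Category 1 band.

1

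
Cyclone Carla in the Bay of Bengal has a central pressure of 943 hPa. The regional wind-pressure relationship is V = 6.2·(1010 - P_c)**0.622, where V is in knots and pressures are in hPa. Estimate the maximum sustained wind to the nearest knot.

ΔP = 1010 − 943 = 67 hPa.
67^0.622 ≈ 13.672.
V ≈ 6.2 × 13.672 ≈ 84.8 kt.

85 kt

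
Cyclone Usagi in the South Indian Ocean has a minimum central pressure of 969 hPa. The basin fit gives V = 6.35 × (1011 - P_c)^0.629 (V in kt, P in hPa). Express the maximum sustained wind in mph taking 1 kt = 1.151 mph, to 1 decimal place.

76.7 mph

ΔP = 1011 − 969 = 42 hPa.
V ≈ 6.35 × 42^0.629 = 6.35 × 10.496 ≈ 66.650 kt.
66.650 × 1.151 ≈ 76.71 mph → 76.7 mph.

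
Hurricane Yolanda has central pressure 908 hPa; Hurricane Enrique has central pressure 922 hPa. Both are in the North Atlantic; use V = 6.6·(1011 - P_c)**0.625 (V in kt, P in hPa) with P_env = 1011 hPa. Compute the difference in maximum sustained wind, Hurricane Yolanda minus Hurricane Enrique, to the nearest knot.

Hurricane Yolanda: ΔP = 103; V ≈ 6.6 × 103^0.625 ≈ 119.55 kt.
Hurricane Enrique: ΔP = 89; V ≈ 6.6 × 89^0.625 ≈ 109.12 kt.
Difference ≈ 119.55 − 109.12 = 10.43 → 10 kt.

10 kt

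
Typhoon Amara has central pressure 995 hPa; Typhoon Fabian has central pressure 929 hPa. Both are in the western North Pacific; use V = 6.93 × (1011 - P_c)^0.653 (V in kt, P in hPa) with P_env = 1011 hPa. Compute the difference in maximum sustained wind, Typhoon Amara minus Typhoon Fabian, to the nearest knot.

Typhoon Amara: ΔP = 16; V ≈ 6.93 × 16^0.653 ≈ 42.37 kt.
Typhoon Fabian: ΔP = 82; V ≈ 6.93 × 82^0.653 ≈ 123.16 kt.
Difference ≈ 42.37 − 123.16 = -80.79 → -81 kt.

-81 kt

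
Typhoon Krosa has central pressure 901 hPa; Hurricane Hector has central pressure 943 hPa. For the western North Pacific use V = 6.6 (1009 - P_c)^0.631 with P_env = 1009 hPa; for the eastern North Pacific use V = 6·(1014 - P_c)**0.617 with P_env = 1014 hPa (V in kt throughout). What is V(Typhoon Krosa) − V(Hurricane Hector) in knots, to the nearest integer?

Typhoon Krosa: ΔP = 108; V ≈ 6.6 × 108^0.631 ≈ 126.66 kt.
Hurricane Hector: ΔP = 71; V ≈ 6 × 71^0.617 ≈ 83.25 kt.
Difference ≈ 126.66 − 83.25 = 43.41 → 43 kt.

43 kt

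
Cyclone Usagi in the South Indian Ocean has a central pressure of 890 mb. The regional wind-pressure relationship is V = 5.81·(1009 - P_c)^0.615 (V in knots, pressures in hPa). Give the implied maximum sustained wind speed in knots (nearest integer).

110 kt

ΔP = 1009 − 890 = 119 mb.
119^0.615 ≈ 18.900.
V ≈ 5.81 × 18.900 ≈ 109.8 kt.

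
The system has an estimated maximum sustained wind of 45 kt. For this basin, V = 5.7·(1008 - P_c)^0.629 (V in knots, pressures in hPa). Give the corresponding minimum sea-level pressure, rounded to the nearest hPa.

ΔP = (V / 5.7)^(1/0.629) = (45/5.7)^1.590.
45/5.7 = 7.895; 7.895^1.590 ≈ 26.71 hPa.
P_c = 1008 − 26.71 = 981.29 ≈ 981 hPa.

981 hPa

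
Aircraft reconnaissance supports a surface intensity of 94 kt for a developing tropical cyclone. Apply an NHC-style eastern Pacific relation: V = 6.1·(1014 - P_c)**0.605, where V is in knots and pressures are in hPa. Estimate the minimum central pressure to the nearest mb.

922 mb

ΔP = (V / 6.1)^(1/0.605) = (94/6.1)^1.653.
94/6.1 = 15.410; 15.410^1.653 ≈ 91.90 mb.
P_c = 1014 − 91.90 = 922.10 ≈ 922 mb.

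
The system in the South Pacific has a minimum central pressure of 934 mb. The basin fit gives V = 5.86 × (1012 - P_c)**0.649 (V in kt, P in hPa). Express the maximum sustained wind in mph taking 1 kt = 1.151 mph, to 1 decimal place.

ΔP = 1012 − 934 = 78 mb.
V ≈ 5.86 × 78^0.649 = 5.86 × 16.903 ≈ 99.053 kt.
99.053 × 1.151 ≈ 114.01 mph → 114.0 mph.

114.0 mph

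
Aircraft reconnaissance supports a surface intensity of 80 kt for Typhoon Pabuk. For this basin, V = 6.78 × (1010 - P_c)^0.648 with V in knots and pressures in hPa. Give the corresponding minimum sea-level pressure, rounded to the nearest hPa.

ΔP = (V / 6.78)^(1/0.648) = (80/6.78)^1.543.
80/6.78 = 11.799; 11.799^1.543 ≈ 45.09 hPa.
P_c = 1010 − 45.09 = 964.91 ≈ 965 hPa.

965 hPa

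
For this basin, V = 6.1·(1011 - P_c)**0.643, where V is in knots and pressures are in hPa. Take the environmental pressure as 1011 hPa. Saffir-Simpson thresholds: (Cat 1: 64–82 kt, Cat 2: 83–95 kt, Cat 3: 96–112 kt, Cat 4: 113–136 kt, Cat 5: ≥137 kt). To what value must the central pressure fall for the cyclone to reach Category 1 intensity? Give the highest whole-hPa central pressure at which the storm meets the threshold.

Category 1 begins at V = 64 kt.
Required ΔP = (64/6.1)^(1/0.643) = 10.492^1.555 ≈ 38.69 hPa.
P_c ≤ 1011 − 38.69 = 972.31, so the highest integer P_c is 972 hPa.

972 hPa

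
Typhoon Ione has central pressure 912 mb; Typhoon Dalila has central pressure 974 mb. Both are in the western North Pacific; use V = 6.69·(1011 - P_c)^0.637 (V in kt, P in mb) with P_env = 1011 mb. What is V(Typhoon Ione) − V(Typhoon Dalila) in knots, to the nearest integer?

Typhoon Ione: ΔP = 99; V ≈ 6.69 × 99^0.637 ≈ 124.92 kt.
Typhoon Dalila: ΔP = 37; V ≈ 6.69 × 37^0.637 ≈ 66.74 kt.
Difference ≈ 124.92 − 66.74 = 58.18 → 58 kt.

58 kt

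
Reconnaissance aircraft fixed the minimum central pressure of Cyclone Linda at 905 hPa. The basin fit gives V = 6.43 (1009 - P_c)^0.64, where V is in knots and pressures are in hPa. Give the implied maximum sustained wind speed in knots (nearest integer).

126 kt

ΔP = 1009 − 905 = 104 hPa.
104^0.64 ≈ 19.539.
V ≈ 6.43 × 19.539 ≈ 125.6 kt.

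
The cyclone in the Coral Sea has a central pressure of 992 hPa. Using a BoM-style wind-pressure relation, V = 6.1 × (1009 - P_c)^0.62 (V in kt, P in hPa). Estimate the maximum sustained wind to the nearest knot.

ΔP = 1009 − 992 = 17 hPa.
17^0.62 ≈ 5.793.
V ≈ 6.1 × 5.793 ≈ 35.3 kt.

35 kt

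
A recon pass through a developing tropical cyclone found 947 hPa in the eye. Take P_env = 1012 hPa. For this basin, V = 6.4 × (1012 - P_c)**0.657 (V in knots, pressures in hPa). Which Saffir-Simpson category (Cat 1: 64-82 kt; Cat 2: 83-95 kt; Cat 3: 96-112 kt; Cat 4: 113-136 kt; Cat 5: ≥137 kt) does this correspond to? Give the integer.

ΔP = 1012 − 947 = 65 hPa.
V ≈ 6.4 × 65^0.657 = 6.4 × 15.53 ≈ 99 kt.
99 kt falls in the Category 3 band.

3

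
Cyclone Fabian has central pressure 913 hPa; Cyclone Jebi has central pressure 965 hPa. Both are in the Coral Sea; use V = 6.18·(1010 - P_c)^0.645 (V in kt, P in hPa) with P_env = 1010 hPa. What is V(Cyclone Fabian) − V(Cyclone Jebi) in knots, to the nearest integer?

Cyclone Fabian: ΔP = 97; V ≈ 6.18 × 97^0.645 ≈ 118.16 kt.
Cyclone Jebi: ΔP = 45; V ≈ 6.18 × 45^0.645 ≈ 72.00 kt.
Difference ≈ 118.16 − 72.00 = 46.16 → 46 kt.

46 kt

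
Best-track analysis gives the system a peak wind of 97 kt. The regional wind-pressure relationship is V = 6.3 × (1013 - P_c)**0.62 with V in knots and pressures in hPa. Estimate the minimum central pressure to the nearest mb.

ΔP = (V / 6.3)^(1/0.62) = (97/6.3)^1.613.
97/6.3 = 15.397; 15.397^1.613 ≈ 82.26 mb.
P_c = 1013 − 82.26 = 930.74 ≈ 931 mb.

931 mb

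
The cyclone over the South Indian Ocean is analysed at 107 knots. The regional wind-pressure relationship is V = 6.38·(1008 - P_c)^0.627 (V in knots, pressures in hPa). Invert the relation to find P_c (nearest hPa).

ΔP = (V / 6.38)^(1/0.627) = (107/6.38)^1.595.
107/6.38 = 16.771; 16.771^1.595 ≈ 89.75 hPa.
P_c = 1008 − 89.75 = 918.25 ≈ 918 hPa.

918 hPa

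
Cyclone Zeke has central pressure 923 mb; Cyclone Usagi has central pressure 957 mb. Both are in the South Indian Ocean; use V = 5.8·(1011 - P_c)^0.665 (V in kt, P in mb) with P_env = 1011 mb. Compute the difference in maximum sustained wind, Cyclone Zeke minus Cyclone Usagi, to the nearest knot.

32 kt

Cyclone Zeke: ΔP = 88; V ≈ 5.8 × 88^0.665 ≈ 113.90 kt.
Cyclone Usagi: ΔP = 54; V ≈ 5.8 × 54^0.665 ≈ 82.31 kt.
Difference ≈ 113.90 − 82.31 = 31.59 → 32 kt.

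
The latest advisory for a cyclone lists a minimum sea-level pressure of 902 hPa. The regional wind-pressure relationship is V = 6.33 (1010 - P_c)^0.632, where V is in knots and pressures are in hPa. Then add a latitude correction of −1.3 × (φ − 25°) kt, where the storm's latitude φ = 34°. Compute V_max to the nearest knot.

110 kt

ΔP = 1010 − 902 = 108 hPa.
108^0.632 ≈ 19.281.
V ≈ 6.33 × 19.281 ≈ 122.0 kt.
Latitude correction: −1.3 × (34 − 25) = -11.7 kt.
Corrected V ≈ 110.3 kt → 110 kt.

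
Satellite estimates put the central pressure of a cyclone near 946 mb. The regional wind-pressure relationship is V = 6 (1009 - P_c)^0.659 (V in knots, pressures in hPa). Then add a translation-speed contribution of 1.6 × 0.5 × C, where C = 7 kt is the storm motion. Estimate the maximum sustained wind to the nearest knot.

98 kt

ΔP = 1009 − 946 = 63 mb.
63^0.659 ≈ 15.338.
V ≈ 6 × 15.338 ≈ 92.0 kt.
Translation term: 1.6 × 0.5 × 7 = 5.6 kt.
Corrected V ≈ 97.6 kt → 98 kt.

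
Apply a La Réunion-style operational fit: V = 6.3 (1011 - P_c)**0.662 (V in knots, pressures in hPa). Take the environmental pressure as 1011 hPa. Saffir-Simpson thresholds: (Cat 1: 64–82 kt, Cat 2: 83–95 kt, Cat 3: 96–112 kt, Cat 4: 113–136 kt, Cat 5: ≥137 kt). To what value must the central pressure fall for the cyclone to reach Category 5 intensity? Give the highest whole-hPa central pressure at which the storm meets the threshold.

906 hPa

Category 5 begins at V = 137 kt.
Required ΔP = (137/6.3)^(1/0.662) = 21.746^1.511 ≈ 104.76 hPa.
P_c ≤ 1011 − 104.76 = 906.24, so the highest integer P_c is 906 hPa.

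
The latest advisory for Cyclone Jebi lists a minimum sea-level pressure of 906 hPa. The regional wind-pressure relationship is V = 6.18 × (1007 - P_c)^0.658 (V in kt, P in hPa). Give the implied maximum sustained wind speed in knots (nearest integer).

ΔP = 1007 − 906 = 101 hPa.
101^0.658 ≈ 20.837.
V ≈ 6.18 × 20.837 ≈ 128.8 kt.

129 kt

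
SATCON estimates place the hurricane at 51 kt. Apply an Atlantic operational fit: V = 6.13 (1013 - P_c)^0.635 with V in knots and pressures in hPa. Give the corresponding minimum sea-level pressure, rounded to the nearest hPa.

985 hPa

ΔP = (V / 6.13)^(1/0.635) = (51/6.13)^1.575.
51/6.13 = 8.320; 8.320^1.575 ≈ 28.12 hPa.
P_c = 1013 − 28.12 = 984.88 ≈ 985 hPa.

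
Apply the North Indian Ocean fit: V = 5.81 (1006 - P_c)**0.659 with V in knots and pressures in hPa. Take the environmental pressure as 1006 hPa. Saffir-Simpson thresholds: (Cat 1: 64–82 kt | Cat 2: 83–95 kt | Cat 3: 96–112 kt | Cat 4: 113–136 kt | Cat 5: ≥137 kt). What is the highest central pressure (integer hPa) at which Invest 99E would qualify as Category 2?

Category 2 begins at V = 83 kt.
Required ΔP = (83/5.81)^(1/0.659) = 14.286^1.517 ≈ 56.56 hPa.
P_c ≤ 1006 − 56.56 = 949.44, so the highest integer P_c is 949 hPa.

949 hPa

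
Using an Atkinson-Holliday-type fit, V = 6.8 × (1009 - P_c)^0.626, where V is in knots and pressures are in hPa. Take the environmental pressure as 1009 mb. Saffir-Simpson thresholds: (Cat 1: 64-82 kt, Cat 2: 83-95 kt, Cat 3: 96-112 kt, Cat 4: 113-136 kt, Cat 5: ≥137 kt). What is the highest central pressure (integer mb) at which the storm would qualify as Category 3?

Category 3 begins at V = 96 kt.
Required ΔP = (96/6.8)^(1/0.626) = 14.118^1.597 ≈ 68.66 mb.
P_c ≤ 1009 − 68.66 = 940.34, so the highest integer P_c is 940 mb.

940 mb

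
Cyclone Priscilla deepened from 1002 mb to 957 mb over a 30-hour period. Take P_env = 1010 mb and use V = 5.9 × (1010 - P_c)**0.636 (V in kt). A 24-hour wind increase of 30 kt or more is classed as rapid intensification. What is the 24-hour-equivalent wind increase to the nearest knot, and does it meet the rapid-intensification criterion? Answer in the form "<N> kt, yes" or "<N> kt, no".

V₁: ΔP = 8, V ≈ 5.9 × 8^0.636 ≈ 22.14 kt.
V₂: ΔP = 53, V ≈ 5.9 × 53^0.636 ≈ 73.70 kt.
ΔV over 30 h = 51.56 kt → 24 h equivalent = 51.56 × 24/30 ≈ 41.25 kt.
41 kt ≥ 30 kt ⇒ rapid intensification.

41 kt, yes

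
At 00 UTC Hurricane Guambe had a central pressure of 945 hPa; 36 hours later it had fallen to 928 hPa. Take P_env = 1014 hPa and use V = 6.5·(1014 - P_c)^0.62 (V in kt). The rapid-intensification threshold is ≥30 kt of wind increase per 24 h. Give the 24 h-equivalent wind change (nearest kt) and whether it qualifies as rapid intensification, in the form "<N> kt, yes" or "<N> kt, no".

9 kt, no

V₁: ΔP = 69, V ≈ 6.5 × 69^0.62 ≈ 89.74 kt.
V₂: ΔP = 86, V ≈ 6.5 × 86^0.62 ≈ 102.87 kt.
ΔV over 36 h = 13.13 kt → 24 h equivalent = 13.13 × 24/36 ≈ 8.75 kt.
9 kt < 30 kt ⇒ not rapid intensification.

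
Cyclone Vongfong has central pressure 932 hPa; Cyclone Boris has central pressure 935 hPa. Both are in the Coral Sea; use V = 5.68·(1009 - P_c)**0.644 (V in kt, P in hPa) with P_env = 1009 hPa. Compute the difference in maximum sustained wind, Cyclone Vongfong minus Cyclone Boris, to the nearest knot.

2 kt

Cyclone Vongfong: ΔP = 77; V ≈ 5.68 × 77^0.644 ≈ 93.16 kt.
Cyclone Boris: ΔP = 74; V ≈ 5.68 × 74^0.644 ≈ 90.81 kt.
Difference ≈ 93.16 − 90.81 = 2.35 → 2 kt.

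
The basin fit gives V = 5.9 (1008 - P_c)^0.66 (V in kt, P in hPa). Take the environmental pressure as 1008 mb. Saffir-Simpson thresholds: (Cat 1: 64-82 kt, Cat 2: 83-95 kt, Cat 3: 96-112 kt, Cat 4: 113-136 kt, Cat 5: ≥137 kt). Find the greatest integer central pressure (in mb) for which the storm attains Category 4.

Category 4 begins at V = 113 kt.
Required ΔP = (113/5.9)^(1/0.66) = 19.153^1.515 ≈ 87.65 mb.
P_c ≤ 1008 − 87.65 = 920.35, so the highest integer P_c is 920 mb.

920 mb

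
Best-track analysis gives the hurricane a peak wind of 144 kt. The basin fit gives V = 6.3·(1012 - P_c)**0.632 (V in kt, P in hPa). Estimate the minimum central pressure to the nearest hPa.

871 hPa

ΔP = (V / 6.3)^(1/0.632) = (144/6.3)^1.582.
144/6.3 = 22.857; 22.857^1.582 ≈ 141.37 hPa.
P_c = 1012 − 141.37 = 870.63 ≈ 871 hPa.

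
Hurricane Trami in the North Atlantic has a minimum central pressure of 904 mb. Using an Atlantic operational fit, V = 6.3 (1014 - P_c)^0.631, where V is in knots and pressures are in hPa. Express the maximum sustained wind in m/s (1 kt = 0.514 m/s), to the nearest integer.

63 m/s

ΔP = 1014 − 904 = 110 mb.
V ≈ 6.3 × 110^0.631 = 6.3 × 19.414 ≈ 122.309 kt.
122.309 × 0.514 ≈ 62.87 m/s → 63 m/s.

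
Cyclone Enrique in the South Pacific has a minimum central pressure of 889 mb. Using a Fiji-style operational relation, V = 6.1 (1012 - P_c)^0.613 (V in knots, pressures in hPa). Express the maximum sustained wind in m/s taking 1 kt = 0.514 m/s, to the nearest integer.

ΔP = 1012 − 889 = 123 mb.
V ≈ 6.1 × 123^0.613 = 6.1 × 19.103 ≈ 116.531 kt.
116.531 × 0.514 ≈ 59.90 m/s → 60 m/s.

60 m/s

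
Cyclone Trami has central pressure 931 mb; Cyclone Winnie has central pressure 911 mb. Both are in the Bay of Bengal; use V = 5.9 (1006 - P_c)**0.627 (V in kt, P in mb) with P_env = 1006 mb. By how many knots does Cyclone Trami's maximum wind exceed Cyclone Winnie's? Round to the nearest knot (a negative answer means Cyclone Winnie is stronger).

-14 kt

Cyclone Trami: ΔP = 75; V ≈ 5.9 × 75^0.627 ≈ 88.41 kt.
Cyclone Winnie: ΔP = 95; V ≈ 5.9 × 95^0.627 ≈ 102.54 kt.
Difference ≈ 88.41 − 102.54 = -14.13 → -14 kt.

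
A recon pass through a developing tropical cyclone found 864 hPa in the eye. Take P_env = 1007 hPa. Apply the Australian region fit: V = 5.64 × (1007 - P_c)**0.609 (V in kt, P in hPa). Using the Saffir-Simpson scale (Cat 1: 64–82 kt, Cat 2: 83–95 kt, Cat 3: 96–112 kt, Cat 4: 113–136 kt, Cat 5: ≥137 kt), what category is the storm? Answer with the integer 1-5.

ΔP = 1007 − 864 = 143 hPa.
V ≈ 5.64 × 143^0.609 = 5.64 × 20.54 ≈ 116 kt.
116 kt falls in the Category 4 band.

4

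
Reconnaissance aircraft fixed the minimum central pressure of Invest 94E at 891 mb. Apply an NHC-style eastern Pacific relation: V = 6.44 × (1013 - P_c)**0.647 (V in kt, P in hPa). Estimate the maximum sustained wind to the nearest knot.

144 kt

ΔP = 1013 − 891 = 122 mb.
122^0.647 ≈ 22.381.
V ≈ 6.44 × 22.381 ≈ 144.1 kt.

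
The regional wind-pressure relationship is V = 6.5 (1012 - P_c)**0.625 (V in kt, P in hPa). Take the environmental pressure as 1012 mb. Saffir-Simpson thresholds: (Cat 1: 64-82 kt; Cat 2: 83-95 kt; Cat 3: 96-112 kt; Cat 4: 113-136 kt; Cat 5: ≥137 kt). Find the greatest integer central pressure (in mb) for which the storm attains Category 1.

Category 1 begins at V = 64 kt.
Required ΔP = (64/6.5)^(1/0.625) = 9.846^1.600 ≈ 38.84 mb.
P_c ≤ 1012 − 38.84 = 973.16, so the highest integer P_c is 973 mb.

973 mb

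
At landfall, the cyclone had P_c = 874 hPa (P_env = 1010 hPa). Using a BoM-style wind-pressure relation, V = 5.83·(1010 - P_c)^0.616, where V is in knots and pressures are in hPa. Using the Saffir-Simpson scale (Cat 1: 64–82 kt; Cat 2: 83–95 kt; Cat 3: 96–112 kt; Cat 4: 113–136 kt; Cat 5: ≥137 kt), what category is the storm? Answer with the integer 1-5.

ΔP = 1010 − 874 = 136 hPa.
V ≈ 5.83 × 136^0.616 = 5.83 × 20.62 ≈ 120 kt.
120 kt falls in the Category 4 band.

4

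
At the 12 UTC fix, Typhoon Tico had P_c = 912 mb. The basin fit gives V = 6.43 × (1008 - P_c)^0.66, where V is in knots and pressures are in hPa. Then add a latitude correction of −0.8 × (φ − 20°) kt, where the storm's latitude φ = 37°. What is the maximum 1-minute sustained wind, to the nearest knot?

ΔP = 1008 − 912 = 96 mb.
96^0.66 ≈ 20.338.
V ≈ 6.43 × 20.338 ≈ 130.8 kt.
Latitude correction: −0.8 × (37 − 20) = -13.6 kt.
Corrected V ≈ 117.2 kt → 117 kt.

117 kt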